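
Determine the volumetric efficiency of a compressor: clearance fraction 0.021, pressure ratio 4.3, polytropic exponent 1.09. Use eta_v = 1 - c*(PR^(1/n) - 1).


PR^(1/n) = 4.3^(1/1.09) = 3.81209505
eta_v = 1 - 0.021 * (3.81209505 - 1)
eta_v = 0.9409

0.9409


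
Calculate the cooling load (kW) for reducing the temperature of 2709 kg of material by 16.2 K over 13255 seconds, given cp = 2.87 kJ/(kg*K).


Q = m * cp * dT / t
Q = 2709 * 2.87 * 16.2 / 13255
Q = 9.502 kW

9.502


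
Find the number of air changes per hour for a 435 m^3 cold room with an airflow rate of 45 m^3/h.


ACH = flow / volume
ACH = 45 / 435
ACH = 0.103

0.103


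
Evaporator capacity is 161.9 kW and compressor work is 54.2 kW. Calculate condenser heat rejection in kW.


Q_cond = Q_evap + W
Q_cond = 161.9 + 54.2
Q_cond = 216.1 kW

216.1


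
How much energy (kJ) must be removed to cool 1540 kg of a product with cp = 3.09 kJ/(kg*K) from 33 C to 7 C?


dT = 33 - (7) = 26 K
Q = m * cp * dT = 1540 * 3.09 * 26
Q = 123724 kJ

123724


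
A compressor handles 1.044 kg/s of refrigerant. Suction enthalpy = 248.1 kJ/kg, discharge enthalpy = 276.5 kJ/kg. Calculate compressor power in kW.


dh = 276.5 - 248.1 = 28.4 kJ/kg
W = m_dot * dh = 1.044 * 28.4 = 29.65 kW

29.65


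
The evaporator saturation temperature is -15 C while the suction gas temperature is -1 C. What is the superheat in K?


Superheat = T_suction - T_evap
Superheat = -1 - (-15)
Superheat = 14 K

14


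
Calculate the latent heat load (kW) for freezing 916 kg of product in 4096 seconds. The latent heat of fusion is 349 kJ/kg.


Q_lat = m * h_fg / t
Q_lat = 916 * 349 / 4096
Q_lat = 78.05 kW

78.05


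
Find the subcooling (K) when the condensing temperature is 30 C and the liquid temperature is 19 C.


Subcooling = T_cond - T_liquid
Subcooling = 30 - 19
Subcooling = 11 K

11


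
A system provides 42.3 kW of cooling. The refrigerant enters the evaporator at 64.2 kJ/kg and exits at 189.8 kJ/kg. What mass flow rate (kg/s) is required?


dh = 189.8 - 64.2 = 125.6 kJ/kg
m_dot = Q / dh = 42.3 / 125.6 = 0.3368 kg/s

0.3368


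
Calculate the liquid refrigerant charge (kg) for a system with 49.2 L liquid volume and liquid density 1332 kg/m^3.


Charge = V * rho / 1000
Charge = 49.2 * 1332 / 1000
Charge = 65.53 kg

65.53


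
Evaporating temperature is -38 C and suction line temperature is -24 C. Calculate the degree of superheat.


Superheat = T_suction - T_evap
Superheat = -24 - (-38)
Superheat = 14 K

14


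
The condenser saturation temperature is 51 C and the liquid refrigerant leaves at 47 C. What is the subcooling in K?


Subcooling = T_cond - T_liquid
Subcooling = 51 - 47
Subcooling = 4 K

4


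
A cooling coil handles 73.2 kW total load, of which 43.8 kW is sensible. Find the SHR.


SHR = Q_sensible / Q_total
SHR = 43.8 / 73.2
SHR = 0.598

0.598


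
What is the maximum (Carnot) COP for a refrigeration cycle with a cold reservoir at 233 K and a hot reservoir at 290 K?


dT = 290 - 233 = 57 K
COP_carnot = T_cold / dT = 233 / 57
COP_carnot = 4.088

4.088


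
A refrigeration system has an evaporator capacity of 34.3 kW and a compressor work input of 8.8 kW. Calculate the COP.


COP = Q_evap / W
COP = 34.3 / 8.8
COP = 3.898

3.898


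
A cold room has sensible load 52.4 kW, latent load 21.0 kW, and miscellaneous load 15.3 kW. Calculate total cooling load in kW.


Q_total = Q_s + Q_l + Q_misc
Q_total = 52.4 + 21.0 + 15.3
Q_total = 88.7 kW

88.7


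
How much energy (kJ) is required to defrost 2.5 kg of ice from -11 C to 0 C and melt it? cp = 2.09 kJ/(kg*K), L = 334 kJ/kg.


Sensible heat = cp * dT = 2.09 * 11 = 22.99 kJ/kg
Total per kg = 22.99 + 334 = 356.99 kJ/kg
Q = m * total = 2.5 * 356.99
Q = 892.5 kJ

892.5


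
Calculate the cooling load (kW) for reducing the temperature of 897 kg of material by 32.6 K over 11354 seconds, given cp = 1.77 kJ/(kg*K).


Q = m * cp * dT / t
Q = 897 * 1.77 * 32.6 / 11354
Q = 4.559 kW

4.559


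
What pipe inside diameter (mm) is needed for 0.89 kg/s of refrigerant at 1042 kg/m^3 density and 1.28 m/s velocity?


A = m_dot / (rho * v) = 0.89 / (1042 * 1.28) = 0.0006672864683 m^2
d = sqrt(4*A/pi) * 1000
d = 29.1 mm

29.1


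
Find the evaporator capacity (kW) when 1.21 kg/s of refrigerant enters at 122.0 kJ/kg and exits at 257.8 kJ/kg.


dh = 257.8 - 122.0 = 135.8 kJ/kg
Q_evap = m_dot * dh = 1.21 * 135.8
Q_evap = 164.32 kW

164.32


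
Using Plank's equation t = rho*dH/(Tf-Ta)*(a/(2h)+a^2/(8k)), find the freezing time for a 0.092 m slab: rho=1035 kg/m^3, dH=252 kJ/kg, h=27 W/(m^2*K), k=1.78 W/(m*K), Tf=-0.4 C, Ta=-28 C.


dT = -0.4 - (-28) = 27.6 K
term1 = a/(2h) = 0.092/(2*27) = 0.001703703704
term2 = a^2/(8k) = 0.092^2/(8*1.78) = 0.0005943820225
t = rho*dH*1000/dT * (term1 + term2)
t = 1035*252*1000/27.6 * (0.001703703704 + 0.0005943820225)
t = 21717 s

21717


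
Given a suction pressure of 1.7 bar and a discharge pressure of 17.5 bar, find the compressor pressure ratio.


PR = P_high / P_low
PR = 17.5 / 1.7
PR = 10.294

10.294


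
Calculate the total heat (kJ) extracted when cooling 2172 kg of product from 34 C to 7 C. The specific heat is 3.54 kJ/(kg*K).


dT = 34 - (7) = 27 K
Q = m * cp * dT = 2172 * 3.54 * 27
Q = 207600 kJ

207600


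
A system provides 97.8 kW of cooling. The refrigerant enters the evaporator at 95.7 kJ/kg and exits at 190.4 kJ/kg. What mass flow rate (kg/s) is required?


dh = 190.4 - 95.7 = 94.7 kJ/kg
m_dot = Q / dh = 97.8 / 94.7 = 1.0327 kg/s

1.0327


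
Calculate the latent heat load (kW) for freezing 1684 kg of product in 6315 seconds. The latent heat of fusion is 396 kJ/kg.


Q_lat = m * h_fg / t
Q_lat = 1684 * 396 / 6315
Q_lat = 105.6 kW

105.6


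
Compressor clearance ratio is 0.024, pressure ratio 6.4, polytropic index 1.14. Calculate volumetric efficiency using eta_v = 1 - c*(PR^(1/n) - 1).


PR^(1/n) = 6.4^(1/1.14) = 5.09536636
eta_v = 1 - 0.024 * (5.09536636 - 1)
eta_v = 0.9017

0.9017


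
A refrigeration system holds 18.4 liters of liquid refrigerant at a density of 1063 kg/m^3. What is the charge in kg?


Charge = V * rho / 1000
Charge = 18.4 * 1063 / 1000
Charge = 19.56 kg

19.56


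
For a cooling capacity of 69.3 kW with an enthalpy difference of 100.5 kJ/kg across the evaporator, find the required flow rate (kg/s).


m_dot = Q / dh
m_dot = 69.3 / 100.5
m_dot = 0.6896 kg/s

0.6896


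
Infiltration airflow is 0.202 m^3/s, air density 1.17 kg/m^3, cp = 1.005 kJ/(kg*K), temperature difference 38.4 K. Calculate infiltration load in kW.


Q = V_dot * rho * cp * dT
Q = 0.202 * 1.17 * 1.005 * 38.4
Q = 9.121 kW

9.121


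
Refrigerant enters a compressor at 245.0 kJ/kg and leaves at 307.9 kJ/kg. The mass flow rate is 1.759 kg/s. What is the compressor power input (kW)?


dh = 307.9 - 245.0 = 62.9 kJ/kg
W = m_dot * dh = 1.759 * 62.9 = 110.64 kW

110.64


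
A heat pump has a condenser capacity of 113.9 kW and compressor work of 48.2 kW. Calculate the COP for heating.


COP_hp = Q_cond / W
COP_hp = 113.9 / 48.2
COP_hp = 2.363

2.363


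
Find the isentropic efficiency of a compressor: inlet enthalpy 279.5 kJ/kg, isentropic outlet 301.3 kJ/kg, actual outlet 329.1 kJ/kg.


dh_ideal = 301.3 - 279.5 = 21.8 kJ/kg
dh_actual = 329.1 - 279.5 = 49.6 kJ/kg
eta_s = dh_ideal / dh_actual = 21.8 / 49.6
eta_s = 0.4395

0.4395


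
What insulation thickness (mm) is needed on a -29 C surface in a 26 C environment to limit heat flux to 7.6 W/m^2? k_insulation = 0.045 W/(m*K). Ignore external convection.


dT = 26 - (-29) = 55 K
thickness = k * dT / q_max * 1000
thickness = 0.045 * 55 / 7.6 * 1000
thickness = 325.7 mm

325.7


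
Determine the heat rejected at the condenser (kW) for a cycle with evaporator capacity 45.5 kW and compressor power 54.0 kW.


Q_cond = Q_evap + W
Q_cond = 45.5 + 54.0
Q_cond = 99.5 kW

99.5


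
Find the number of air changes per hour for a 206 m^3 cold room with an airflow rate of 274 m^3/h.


ACH = flow / volume
ACH = 274 / 206
ACH = 1.33

1.33


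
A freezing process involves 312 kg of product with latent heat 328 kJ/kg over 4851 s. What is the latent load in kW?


Q_lat = m * h_fg / t
Q_lat = 312 * 328 / 4851
Q_lat = 21.1 kW

21.1


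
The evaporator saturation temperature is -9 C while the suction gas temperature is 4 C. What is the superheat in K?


Superheat = T_suction - T_evap
Superheat = 4 - (-9)
Superheat = 13 K

13


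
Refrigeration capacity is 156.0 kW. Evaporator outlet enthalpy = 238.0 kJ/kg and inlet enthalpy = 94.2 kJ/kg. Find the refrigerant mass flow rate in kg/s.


dh = 238.0 - 94.2 = 143.8 kJ/kg
m_dot = Q / dh = 156.0 / 143.8 = 1.0848 kg/s

1.0848


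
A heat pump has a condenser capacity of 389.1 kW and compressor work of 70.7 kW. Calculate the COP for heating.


COP_hp = Q_cond / W
COP_hp = 389.1 / 70.7
COP_hp = 5.504

5.504


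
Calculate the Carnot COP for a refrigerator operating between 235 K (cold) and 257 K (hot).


dT = 257 - 235 = 22 K
COP_carnot = T_cold / dT = 235 / 22
COP_carnot = 10.682

10.682


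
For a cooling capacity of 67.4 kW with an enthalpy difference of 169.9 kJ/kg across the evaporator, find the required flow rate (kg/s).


m_dot = Q / dh
m_dot = 67.4 / 169.9
m_dot = 0.3967 kg/s

0.3967


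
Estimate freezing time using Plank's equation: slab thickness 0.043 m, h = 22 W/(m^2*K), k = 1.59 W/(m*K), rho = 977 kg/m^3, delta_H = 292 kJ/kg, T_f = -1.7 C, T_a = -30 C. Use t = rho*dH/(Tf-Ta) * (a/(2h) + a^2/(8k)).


dT = -1.7 - (-30) = 28.3 K
term1 = a/(2h) = 0.043/(2*22) = 0.0009772727273
term2 = a^2/(8k) = 0.043^2/(8*1.59) = 0.0001453616352
t = rho*dH*1000/dT * (term1 + term2)
t = 977*292*1000/28.3 * (0.0009772727273 + 0.0001453616352)
t = 11317 s

11317


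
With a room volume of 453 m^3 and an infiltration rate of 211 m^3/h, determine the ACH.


ACH = flow / volume
ACH = 211 / 453
ACH = 0.466

0.466


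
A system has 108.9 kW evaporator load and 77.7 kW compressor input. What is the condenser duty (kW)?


Q_cond = Q_evap + W
Q_cond = 108.9 + 77.7
Q_cond = 186.6 kW

186.6


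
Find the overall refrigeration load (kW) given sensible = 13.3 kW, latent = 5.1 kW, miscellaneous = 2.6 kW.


Q_total = Q_s + Q_l + Q_misc
Q_total = 13.3 + 5.1 + 2.6
Q_total = 21.0 kW

21.0


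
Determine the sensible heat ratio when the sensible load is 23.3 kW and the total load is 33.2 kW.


SHR = Q_sensible / Q_total
SHR = 23.3 / 33.2
SHR = 0.702

0.702


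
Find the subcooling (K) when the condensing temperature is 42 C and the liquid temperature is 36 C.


Subcooling = T_cond - T_liquid
Subcooling = 42 - 36
Subcooling = 6 K

6


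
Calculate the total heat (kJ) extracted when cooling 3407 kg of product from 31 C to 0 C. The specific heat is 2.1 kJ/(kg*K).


dT = 31 - (0) = 31 K
Q = m * cp * dT = 3407 * 2.1 * 31
Q = 221796 kJ

221796


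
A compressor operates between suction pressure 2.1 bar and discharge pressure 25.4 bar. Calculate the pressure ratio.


PR = P_high / P_low
PR = 25.4 / 2.1
PR = 12.095

12.095


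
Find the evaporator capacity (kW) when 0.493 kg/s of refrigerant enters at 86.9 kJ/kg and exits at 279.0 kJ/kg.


dh = 279.0 - 86.9 = 192.1 kJ/kg
Q_evap = m_dot * dh = 0.493 * 192.1
Q_evap = 94.71 kW

94.71


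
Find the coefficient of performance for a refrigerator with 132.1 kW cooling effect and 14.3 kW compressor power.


COP = Q_evap / W
COP = 132.1 / 14.3
COP = 9.238

9.238


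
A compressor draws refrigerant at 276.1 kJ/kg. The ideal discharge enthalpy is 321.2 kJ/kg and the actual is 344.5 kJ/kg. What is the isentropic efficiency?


dh_ideal = 321.2 - 276.1 = 45.1 kJ/kg
dh_actual = 344.5 - 276.1 = 68.4 kJ/kg
eta_s = dh_ideal / dh_actual = 45.1 / 68.4
eta_s = 0.6594

0.6594


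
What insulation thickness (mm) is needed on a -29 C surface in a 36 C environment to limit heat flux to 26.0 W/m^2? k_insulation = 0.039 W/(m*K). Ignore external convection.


dT = 36 - (-29) = 65 K
thickness = k * dT / q_max * 1000
thickness = 0.039 * 65 / 26.0 * 1000
thickness = 97.5 mm

97.5


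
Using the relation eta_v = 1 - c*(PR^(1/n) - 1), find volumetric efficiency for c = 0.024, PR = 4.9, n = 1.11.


PR^(1/n) = 4.9^(1/1.11) = 4.18599081
eta_v = 1 - 0.024 * (4.18599081 - 1)
eta_v = 0.9235

0.9235


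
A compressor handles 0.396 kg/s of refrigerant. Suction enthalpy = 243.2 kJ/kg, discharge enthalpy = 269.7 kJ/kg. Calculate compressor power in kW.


dh = 269.7 - 243.2 = 26.5 kJ/kg
W = m_dot * dh = 0.396 * 26.5 = 10.49 kW

10.49


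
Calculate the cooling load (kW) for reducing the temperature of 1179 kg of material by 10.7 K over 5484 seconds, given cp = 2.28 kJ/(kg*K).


Q = m * cp * dT / t
Q = 1179 * 2.28 * 10.7 / 5484
Q = 5.245 kW

5.245


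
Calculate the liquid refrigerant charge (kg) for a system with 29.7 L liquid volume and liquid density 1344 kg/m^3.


Charge = V * rho / 1000
Charge = 29.7 * 1344 / 1000
Charge = 39.92 kg

39.92


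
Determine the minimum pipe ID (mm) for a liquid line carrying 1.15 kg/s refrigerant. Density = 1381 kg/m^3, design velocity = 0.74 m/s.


A = m_dot / (rho * v) = 1.15 / (1381 * 0.74) = 0.001125310684 m^2
d = sqrt(4*A/pi) * 1000
d = 37.9 mm

37.9


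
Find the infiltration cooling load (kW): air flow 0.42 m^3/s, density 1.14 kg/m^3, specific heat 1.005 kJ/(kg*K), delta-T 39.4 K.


Q = V_dot * rho * cp * dT
Q = 0.42 * 1.14 * 1.005 * 39.4
Q = 18.959 kW

18.959


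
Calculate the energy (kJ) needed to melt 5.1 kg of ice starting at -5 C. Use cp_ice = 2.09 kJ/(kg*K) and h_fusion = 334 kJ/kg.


Sensible heat = cp * dT = 2.09 * 5 = 10.45 kJ/kg
Total per kg = 10.45 + 334 = 344.45 kJ/kg
Q = m * total = 5.1 * 344.45
Q = 1756.7 kJ

1756.7


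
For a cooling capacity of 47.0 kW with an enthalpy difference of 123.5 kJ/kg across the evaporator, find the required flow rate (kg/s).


m_dot = Q / dh
m_dot = 47.0 / 123.5
m_dot = 0.3806 kg/s

0.3806


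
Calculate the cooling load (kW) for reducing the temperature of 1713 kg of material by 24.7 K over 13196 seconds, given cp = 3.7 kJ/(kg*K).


Q = m * cp * dT / t
Q = 1713 * 3.7 * 24.7 / 13196
Q = 11.864 kW

11.864


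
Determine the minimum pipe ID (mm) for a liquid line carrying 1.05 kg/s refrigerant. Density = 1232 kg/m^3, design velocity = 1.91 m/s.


A = m_dot / (rho * v) = 1.05 / (1232 * 1.91) = 0.0004462160876 m^2
d = sqrt(4*A/pi) * 1000
d = 23.8 mm

23.8


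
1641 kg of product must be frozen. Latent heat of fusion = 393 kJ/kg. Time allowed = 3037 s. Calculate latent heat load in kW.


Q_lat = m * h_fg / t
Q_lat = 1641 * 393 / 3037
Q_lat = 212.35 kW

212.35


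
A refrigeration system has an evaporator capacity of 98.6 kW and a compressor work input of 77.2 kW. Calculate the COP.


COP = Q_evap / W
COP = 98.6 / 77.2
COP = 1.277

1.277


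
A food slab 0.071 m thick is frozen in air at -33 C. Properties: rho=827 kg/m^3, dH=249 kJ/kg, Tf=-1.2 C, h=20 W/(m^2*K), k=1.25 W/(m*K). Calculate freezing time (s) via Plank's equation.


dT = -1.2 - (-33) = 31.8 K
term1 = a/(2h) = 0.071/(2*20) = 0.001775
term2 = a^2/(8k) = 0.071^2/(8*1.25) = 0.0005041
t = rho*dH*1000/dT * (term1 + term2)
t = 827*249*1000/31.8 * (0.001775 + 0.0005041)
t = 14758 s

14758


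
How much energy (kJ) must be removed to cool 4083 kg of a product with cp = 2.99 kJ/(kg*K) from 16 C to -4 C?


dT = 16 - (-4) = 20 K
Q = m * cp * dT = 4083 * 2.99 * 20
Q = 244163 kJ

244163


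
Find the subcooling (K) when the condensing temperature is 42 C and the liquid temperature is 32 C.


Subcooling = T_cond - T_liquid
Subcooling = 42 - 32
Subcooling = 10 K

10


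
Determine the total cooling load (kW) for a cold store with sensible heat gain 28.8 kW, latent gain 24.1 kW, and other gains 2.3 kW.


Q_total = Q_s + Q_l + Q_misc
Q_total = 28.8 + 24.1 + 2.3
Q_total = 55.2 kW

55.2


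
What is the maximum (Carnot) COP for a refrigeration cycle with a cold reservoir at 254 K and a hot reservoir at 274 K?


dT = 274 - 254 = 20 K
COP_carnot = T_cold / dT = 254 / 20
COP_carnot = 12.7

12.7


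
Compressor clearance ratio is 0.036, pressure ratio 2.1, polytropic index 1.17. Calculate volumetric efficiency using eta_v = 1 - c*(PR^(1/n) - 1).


PR^(1/n) = 2.1^(1/1.17) = 1.8853896
eta_v = 1 - 0.036 * (1.8853896 - 1)
eta_v = 0.9681

0.9681


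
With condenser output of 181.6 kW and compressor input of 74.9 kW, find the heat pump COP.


COP_hp = Q_cond / W
COP_hp = 181.6 / 74.9
COP_hp = 2.425

2.425


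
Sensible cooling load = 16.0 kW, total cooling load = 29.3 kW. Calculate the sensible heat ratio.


SHR = Q_sensible / Q_total
SHR = 16.0 / 29.3
SHR = 0.546

0.546


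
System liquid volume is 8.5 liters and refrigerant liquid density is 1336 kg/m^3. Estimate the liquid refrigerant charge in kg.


Charge = V * rho / 1000
Charge = 8.5 * 1336 / 1000
Charge = 11.36 kg

11.36


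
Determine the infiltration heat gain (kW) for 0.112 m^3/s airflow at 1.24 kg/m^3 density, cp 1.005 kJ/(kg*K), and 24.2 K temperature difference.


Q = V_dot * rho * cp * dT
Q = 0.112 * 1.24 * 1.005 * 24.2
Q = 3.378 kW

3.378


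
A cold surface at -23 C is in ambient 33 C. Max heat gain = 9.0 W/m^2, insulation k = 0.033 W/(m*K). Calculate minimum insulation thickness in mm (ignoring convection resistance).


dT = 33 - (-23) = 56 K
thickness = k * dT / q_max * 1000
thickness = 0.033 * 56 / 9.0 * 1000
thickness = 205.3 mm

205.3


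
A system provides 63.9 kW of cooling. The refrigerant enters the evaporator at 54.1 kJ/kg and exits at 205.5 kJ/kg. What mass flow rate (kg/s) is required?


dh = 205.5 - 54.1 = 151.4 kJ/kg
m_dot = Q / dh = 63.9 / 151.4 = 0.4221 kg/s

0.4221


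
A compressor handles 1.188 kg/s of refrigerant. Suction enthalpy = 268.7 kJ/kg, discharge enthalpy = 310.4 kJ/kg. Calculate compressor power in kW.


dh = 310.4 - 268.7 = 41.7 kJ/kg
W = m_dot * dh = 1.188 * 41.7 = 49.54 kW

49.54


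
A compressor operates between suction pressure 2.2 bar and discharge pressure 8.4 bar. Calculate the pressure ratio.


PR = P_high / P_low
PR = 8.4 / 2.2
PR = 3.818

3.818


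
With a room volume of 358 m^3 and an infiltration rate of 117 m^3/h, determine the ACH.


ACH = flow / volume
ACH = 117 / 358
ACH = 0.327

0.327


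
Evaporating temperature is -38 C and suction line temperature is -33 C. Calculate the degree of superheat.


Superheat = T_suction - T_evap
Superheat = -33 - (-38)
Superheat = 5 K

5


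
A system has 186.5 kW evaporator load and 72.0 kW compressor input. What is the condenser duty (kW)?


Q_cond = Q_evap + W
Q_cond = 186.5 + 72.0
Q_cond = 258.5 kW

258.5


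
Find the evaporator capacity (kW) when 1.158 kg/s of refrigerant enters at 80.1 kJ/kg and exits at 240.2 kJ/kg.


dh = 240.2 - 80.1 = 160.1 kJ/kg
Q_evap = m_dot * dh = 1.158 * 160.1
Q_evap = 185.4 kW

185.4


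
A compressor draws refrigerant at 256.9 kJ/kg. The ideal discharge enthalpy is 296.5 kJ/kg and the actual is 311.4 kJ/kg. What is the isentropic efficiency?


dh_ideal = 296.5 - 256.9 = 39.6 kJ/kg
dh_actual = 311.4 - 256.9 = 54.5 kJ/kg
eta_s = dh_ideal / dh_actual = 39.6 / 54.5
eta_s = 0.7266

0.7266


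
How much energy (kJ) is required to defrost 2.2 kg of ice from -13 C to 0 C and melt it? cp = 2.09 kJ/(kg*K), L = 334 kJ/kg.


Sensible heat = cp * dT = 2.09 * 13 = 27.17 kJ/kg
Total per kg = 27.17 + 334 = 361.17 kJ/kg
Q = m * total = 2.2 * 361.17
Q = 794.6 kJ

794.6


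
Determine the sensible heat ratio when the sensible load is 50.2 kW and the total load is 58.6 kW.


SHR = Q_sensible / Q_total
SHR = 50.2 / 58.6
SHR = 0.857

0.857


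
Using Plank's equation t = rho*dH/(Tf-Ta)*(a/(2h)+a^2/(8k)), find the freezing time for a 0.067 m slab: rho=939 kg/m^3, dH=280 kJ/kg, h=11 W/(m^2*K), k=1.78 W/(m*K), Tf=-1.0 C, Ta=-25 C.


dT = -1.0 - (-25) = 24.0 K
term1 = a/(2h) = 0.067/(2*11) = 0.003045454545
term2 = a^2/(8k) = 0.067^2/(8*1.78) = 0.000315238764
t = rho*dH*1000/dT * (term1 + term2)
t = 939*280*1000/24.0 * (0.003045454545 + 0.000315238764)
t = 36816 s

36816


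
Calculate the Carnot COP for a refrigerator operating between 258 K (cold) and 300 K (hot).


dT = 300 - 258 = 42 K
COP_carnot = T_cold / dT = 258 / 42
COP_carnot = 6.143

6.143


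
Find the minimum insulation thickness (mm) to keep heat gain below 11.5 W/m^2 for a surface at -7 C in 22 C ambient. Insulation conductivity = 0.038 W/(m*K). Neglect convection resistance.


dT = 22 - (-7) = 29 K
thickness = k * dT / q_max * 1000
thickness = 0.038 * 29 / 11.5 * 1000
thickness = 95.8 mm

95.8


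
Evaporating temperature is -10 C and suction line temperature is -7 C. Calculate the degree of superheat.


Superheat = T_suction - T_evap
Superheat = -7 - (-10)
Superheat = 3 K

3


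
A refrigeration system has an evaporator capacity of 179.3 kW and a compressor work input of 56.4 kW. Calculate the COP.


COP = Q_evap / W
COP = 179.3 / 56.4
COP = 3.179

3.179


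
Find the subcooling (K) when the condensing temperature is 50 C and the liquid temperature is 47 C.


Subcooling = T_cond - T_liquid
Subcooling = 50 - 47
Subcooling = 3 K

3


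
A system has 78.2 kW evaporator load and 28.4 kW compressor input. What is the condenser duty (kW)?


Q_cond = Q_evap + W
Q_cond = 78.2 + 28.4
Q_cond = 106.6 kW

106.6


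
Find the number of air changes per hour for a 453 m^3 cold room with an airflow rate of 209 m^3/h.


ACH = flow / volume
ACH = 209 / 453
ACH = 0.461

0.461


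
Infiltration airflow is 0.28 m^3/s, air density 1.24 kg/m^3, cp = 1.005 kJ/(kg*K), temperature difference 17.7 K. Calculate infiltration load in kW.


Q = V_dot * rho * cp * dT
Q = 0.28 * 1.24 * 1.005 * 17.7
Q = 6.176 kW

6.176


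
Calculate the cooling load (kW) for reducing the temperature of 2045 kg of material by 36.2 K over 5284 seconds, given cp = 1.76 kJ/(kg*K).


Q = m * cp * dT / t
Q = 2045 * 1.76 * 36.2 / 5284
Q = 24.658 kW

24.658


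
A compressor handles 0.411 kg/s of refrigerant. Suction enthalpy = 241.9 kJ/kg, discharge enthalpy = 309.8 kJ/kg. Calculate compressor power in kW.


dh = 309.8 - 241.9 = 67.9 kJ/kg
W = m_dot * dh = 0.411 * 67.9 = 27.91 kW

27.91


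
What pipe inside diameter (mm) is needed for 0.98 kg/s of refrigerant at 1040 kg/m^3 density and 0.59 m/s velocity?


A = m_dot / (rho * v) = 0.98 / (1040 * 0.59) = 0.001597131682 m^2
d = sqrt(4*A/pi) * 1000
d = 45.1 mm

45.1


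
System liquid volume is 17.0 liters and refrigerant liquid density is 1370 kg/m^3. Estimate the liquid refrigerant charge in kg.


Charge = V * rho / 1000
Charge = 17.0 * 1370 / 1000
Charge = 23.29 kg

23.29


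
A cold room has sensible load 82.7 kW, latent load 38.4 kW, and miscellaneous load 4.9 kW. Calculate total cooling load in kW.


Q_total = Q_s + Q_l + Q_misc
Q_total = 82.7 + 38.4 + 4.9
Q_total = 126.0 kW

126.0


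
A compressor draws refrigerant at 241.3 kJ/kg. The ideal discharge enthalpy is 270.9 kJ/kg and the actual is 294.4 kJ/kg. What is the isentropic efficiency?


dh_ideal = 270.9 - 241.3 = 29.6 kJ/kg
dh_actual = 294.4 - 241.3 = 53.1 kJ/kg
eta_s = dh_ideal / dh_actual = 29.6 / 53.1
eta_s = 0.5574

0.5574


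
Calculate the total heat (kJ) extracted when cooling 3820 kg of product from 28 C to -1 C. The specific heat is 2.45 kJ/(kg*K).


dT = 28 - (-1) = 29 K
Q = m * cp * dT = 3820 * 2.45 * 29
Q = 271411 kJ

271411


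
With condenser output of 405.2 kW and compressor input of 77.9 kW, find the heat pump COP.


COP_hp = Q_cond / W
COP_hp = 405.2 / 77.9
COP_hp = 5.202

5.202


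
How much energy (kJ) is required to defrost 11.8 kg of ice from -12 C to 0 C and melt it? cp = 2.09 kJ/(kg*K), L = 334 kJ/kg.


Sensible heat = cp * dT = 2.09 * 12 = 25.08 kJ/kg
Total per kg = 25.08 + 334 = 359.08 kJ/kg
Q = m * total = 11.8 * 359.08
Q = 4237.1 kJ

4237.1


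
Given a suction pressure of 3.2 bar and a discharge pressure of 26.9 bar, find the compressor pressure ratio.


PR = P_high / P_low
PR = 26.9 / 3.2
PR = 8.406

8.406


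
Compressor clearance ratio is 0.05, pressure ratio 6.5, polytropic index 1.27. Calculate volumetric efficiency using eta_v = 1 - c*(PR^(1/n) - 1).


PR^(1/n) = 6.5^(1/1.27) = 4.36605555
eta_v = 1 - 0.05 * (4.36605555 - 1)
eta_v = 0.8317

0.8317


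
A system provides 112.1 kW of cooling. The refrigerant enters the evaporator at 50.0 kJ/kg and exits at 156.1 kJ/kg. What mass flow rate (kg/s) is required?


dh = 156.1 - 50.0 = 106.1 kJ/kg
m_dot = Q / dh = 112.1 / 106.1 = 1.0566 kg/s

1.0566


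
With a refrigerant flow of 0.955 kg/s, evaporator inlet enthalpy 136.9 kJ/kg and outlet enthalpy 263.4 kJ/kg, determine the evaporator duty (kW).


dh = 263.4 - 136.9 = 126.5 kJ/kg
Q_evap = m_dot * dh = 0.955 * 126.5
Q_evap = 120.81 kW

120.81


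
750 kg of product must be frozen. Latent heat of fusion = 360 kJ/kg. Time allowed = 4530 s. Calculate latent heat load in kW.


Q_lat = m * h_fg / t
Q_lat = 750 * 360 / 4530
Q_lat = 59.6 kW

59.6


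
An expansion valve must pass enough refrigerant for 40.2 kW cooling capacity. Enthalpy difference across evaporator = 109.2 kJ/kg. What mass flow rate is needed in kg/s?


m_dot = Q / dh
m_dot = 40.2 / 109.2
m_dot = 0.3681 kg/s

0.3681


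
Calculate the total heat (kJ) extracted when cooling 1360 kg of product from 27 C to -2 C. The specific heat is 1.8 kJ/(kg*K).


dT = 27 - (-2) = 29 K
Q = m * cp * dT = 1360 * 1.8 * 29
Q = 70992 kJ

70992


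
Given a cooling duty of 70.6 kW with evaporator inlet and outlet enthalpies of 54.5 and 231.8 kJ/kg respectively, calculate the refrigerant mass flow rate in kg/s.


dh = 231.8 - 54.5 = 177.3 kJ/kg
m_dot = Q / dh = 70.6 / 177.3 = 0.3982 kg/s

0.3982


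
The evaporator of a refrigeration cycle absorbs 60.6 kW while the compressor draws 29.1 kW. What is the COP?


COP = Q_evap / W
COP = 60.6 / 29.1
COP = 2.082

2.082


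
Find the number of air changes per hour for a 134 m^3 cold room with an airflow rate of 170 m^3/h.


ACH = flow / volume
ACH = 170 / 134
ACH = 1.269

1.269


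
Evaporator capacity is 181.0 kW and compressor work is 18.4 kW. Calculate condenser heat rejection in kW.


Q_cond = Q_evap + W
Q_cond = 181.0 + 18.4
Q_cond = 199.4 kW

199.4


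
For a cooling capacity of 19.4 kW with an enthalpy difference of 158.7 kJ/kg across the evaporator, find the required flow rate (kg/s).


m_dot = Q / dh
m_dot = 19.4 / 158.7
m_dot = 0.1222 kg/s

0.1222


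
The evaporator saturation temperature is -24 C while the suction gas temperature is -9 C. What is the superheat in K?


Superheat = T_suction - T_evap
Superheat = -9 - (-24)
Superheat = 15 K

15


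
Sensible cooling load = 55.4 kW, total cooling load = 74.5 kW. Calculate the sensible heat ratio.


SHR = Q_sensible / Q_total
SHR = 55.4 / 74.5
SHR = 0.744

0.744


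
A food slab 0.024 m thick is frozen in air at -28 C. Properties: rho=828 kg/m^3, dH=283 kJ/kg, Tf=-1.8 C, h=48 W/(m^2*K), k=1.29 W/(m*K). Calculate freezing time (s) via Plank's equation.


dT = -1.8 - (-28) = 26.2 K
term1 = a/(2h) = 0.024/(2*48) = 0.00025
term2 = a^2/(8k) = 0.024^2/(8*1.29) = 0.00005581395349
t = rho*dH*1000/dT * (term1 + term2)
t = 828*283*1000/26.2 * (0.00025 + 0.00005581395349)
t = 2735 s

2735


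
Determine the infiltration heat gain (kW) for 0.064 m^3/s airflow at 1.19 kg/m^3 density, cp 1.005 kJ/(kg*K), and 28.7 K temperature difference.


Q = V_dot * rho * cp * dT
Q = 0.064 * 1.19 * 1.005 * 28.7
Q = 2.197 kW

2.197


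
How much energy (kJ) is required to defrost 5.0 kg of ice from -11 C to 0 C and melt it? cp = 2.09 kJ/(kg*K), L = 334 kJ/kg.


Sensible heat = cp * dT = 2.09 * 11 = 22.99 kJ/kg
Total per kg = 22.99 + 334 = 356.99 kJ/kg
Q = m * total = 5.0 * 356.99
Q = 1785.0 kJ

1785.0


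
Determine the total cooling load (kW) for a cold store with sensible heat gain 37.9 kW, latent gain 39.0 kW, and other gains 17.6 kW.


Q_total = Q_s + Q_l + Q_misc
Q_total = 37.9 + 39.0 + 17.6
Q_total = 94.5 kW

94.5


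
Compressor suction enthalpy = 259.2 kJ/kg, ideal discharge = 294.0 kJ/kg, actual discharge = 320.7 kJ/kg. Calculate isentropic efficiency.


dh_ideal = 294.0 - 259.2 = 34.8 kJ/kg
dh_actual = 320.7 - 259.2 = 61.5 kJ/kg
eta_s = dh_ideal / dh_actual = 34.8 / 61.5
eta_s = 0.5659

0.5659


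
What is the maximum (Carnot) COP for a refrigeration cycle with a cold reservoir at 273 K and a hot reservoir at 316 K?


dT = 316 - 273 = 43 K
COP_carnot = T_cold / dT = 273 / 43
COP_carnot = 6.349

6.349


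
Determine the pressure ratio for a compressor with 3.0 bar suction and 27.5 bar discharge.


PR = P_high / P_low
PR = 27.5 / 3.0
PR = 9.167

9.167


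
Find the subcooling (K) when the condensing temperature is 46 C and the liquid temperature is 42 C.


Subcooling = T_cond - T_liquid
Subcooling = 46 - 42
Subcooling = 4 K

4


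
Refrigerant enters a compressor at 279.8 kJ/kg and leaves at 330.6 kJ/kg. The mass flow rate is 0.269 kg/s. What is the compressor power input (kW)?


dh = 330.6 - 279.8 = 50.8 kJ/kg
W = m_dot * dh = 0.269 * 50.8 = 13.67 kW

13.67


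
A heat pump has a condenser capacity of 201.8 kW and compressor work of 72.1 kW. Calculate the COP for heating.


COP_hp = Q_cond / W
COP_hp = 201.8 / 72.1
COP_hp = 2.799

2.799


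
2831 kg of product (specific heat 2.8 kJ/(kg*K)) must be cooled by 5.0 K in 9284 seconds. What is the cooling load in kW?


Q = m * cp * dT / t
Q = 2831 * 2.8 * 5.0 / 9284
Q = 4.269 kW

4.269


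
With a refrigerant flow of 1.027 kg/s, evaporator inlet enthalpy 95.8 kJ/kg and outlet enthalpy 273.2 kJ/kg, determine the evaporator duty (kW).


dh = 273.2 - 95.8 = 177.4 kJ/kg
Q_evap = m_dot * dh = 1.027 * 177.4
Q_evap = 182.19 kW

182.19


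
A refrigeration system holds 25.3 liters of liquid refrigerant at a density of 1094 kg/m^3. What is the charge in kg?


Charge = V * rho / 1000
Charge = 25.3 * 1094 / 1000
Charge = 27.68 kg

27.68


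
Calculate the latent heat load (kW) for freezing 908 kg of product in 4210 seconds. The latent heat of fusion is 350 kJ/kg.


Q_lat = m * h_fg / t
Q_lat = 908 * 350 / 4210
Q_lat = 75.49 kW

75.49


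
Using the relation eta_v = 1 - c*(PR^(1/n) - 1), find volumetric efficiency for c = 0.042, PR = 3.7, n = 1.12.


PR^(1/n) = 3.7^(1/1.12) = 3.2160513
eta_v = 1 - 0.042 * (3.2160513 - 1)
eta_v = 0.9069

0.9069


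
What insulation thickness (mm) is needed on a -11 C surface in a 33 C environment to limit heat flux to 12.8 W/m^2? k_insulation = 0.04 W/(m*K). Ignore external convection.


dT = 33 - (-11) = 44 K
thickness = k * dT / q_max * 1000
thickness = 0.04 * 44 / 12.8 * 1000
thickness = 137.5 mm

137.5


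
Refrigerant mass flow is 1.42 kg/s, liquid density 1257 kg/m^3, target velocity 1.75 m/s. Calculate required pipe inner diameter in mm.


A = m_dot / (rho * v) = 1.42 / (1257 * 1.75) = 0.0006455279009 m^2
d = sqrt(4*A/pi) * 1000
d = 28.7 mm

28.7


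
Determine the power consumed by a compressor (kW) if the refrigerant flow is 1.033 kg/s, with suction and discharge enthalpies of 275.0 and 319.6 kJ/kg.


dh = 319.6 - 275.0 = 44.6 kJ/kg
W = m_dot * dh = 1.033 * 44.6 = 46.07 kW

46.07


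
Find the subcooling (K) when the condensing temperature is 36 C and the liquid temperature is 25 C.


Subcooling = T_cond - T_liquid
Subcooling = 36 - 25
Subcooling = 11 K

11


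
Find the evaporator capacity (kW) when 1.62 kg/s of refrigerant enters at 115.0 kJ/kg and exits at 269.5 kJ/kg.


dh = 269.5 - 115.0 = 154.5 kJ/kg
Q_evap = m_dot * dh = 1.62 * 154.5
Q_evap = 250.29 kW

250.29


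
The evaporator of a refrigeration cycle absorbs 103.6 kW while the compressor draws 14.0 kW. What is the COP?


COP = Q_evap / W
COP = 103.6 / 14.0
COP = 7.4

7.4


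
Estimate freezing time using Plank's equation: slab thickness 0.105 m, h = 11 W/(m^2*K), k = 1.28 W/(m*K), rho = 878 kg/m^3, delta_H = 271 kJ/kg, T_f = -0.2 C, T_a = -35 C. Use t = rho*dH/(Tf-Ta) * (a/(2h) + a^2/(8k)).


dT = -0.2 - (-35) = 34.8 K
term1 = a/(2h) = 0.105/(2*11) = 0.004772727273
term2 = a^2/(8k) = 0.105^2/(8*1.28) = 0.001076660156
t = rho*dH*1000/dT * (term1 + term2)
t = 878*271*1000/34.8 * (0.004772727273 + 0.001076660156)
t = 39994 s

39994


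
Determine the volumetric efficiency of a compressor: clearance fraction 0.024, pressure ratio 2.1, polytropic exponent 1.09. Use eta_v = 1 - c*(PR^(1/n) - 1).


PR^(1/n) = 2.1^(1/1.09) = 1.97521344
eta_v = 1 - 0.024 * (1.97521344 - 1)
eta_v = 0.9766

0.9766


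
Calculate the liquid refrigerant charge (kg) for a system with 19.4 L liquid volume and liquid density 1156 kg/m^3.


Charge = V * rho / 1000
Charge = 19.4 * 1156 / 1000
Charge = 22.43 kg

22.43


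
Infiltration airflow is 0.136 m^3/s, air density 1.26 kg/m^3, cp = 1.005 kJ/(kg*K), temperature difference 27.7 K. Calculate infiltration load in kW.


Q = V_dot * rho * cp * dT
Q = 0.136 * 1.26 * 1.005 * 27.7
Q = 4.77 kW

4.77


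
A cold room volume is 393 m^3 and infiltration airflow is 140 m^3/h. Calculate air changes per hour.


ACH = flow / volume
ACH = 140 / 393
ACH = 0.356

0.356


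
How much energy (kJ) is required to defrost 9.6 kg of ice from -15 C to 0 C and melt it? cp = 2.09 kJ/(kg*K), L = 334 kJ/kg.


Sensible heat = cp * dT = 2.09 * 15 = 31.35 kJ/kg
Total per kg = 31.35 + 334 = 365.35 kJ/kg
Q = m * total = 9.6 * 365.35
Q = 3507.4 kJ

3507.4


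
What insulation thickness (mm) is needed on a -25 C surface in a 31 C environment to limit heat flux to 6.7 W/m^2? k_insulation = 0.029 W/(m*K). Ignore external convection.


dT = 31 - (-25) = 56 K
thickness = k * dT / q_max * 1000
thickness = 0.029 * 56 / 6.7 * 1000
thickness = 242.4 mm

242.4


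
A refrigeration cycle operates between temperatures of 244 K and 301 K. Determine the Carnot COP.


dT = 301 - 244 = 57 K
COP_carnot = T_cold / dT = 244 / 57
COP_carnot = 4.281

4.281


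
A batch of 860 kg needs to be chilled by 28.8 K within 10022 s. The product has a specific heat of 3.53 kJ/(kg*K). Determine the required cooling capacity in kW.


Q = m * cp * dT / t
Q = 860 * 3.53 * 28.8 / 10022
Q = 8.724 kW

8.724


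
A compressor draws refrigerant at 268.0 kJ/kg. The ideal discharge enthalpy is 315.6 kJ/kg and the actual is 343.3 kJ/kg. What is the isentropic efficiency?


dh_ideal = 315.6 - 268.0 = 47.6 kJ/kg
dh_actual = 343.3 - 268.0 = 75.3 kJ/kg
eta_s = dh_ideal / dh_actual = 47.6 / 75.3
eta_s = 0.6321

0.6321


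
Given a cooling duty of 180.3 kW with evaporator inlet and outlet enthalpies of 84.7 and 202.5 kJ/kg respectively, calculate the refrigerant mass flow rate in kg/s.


dh = 202.5 - 84.7 = 117.8 kJ/kg
m_dot = Q / dh = 180.3 / 117.8 = 1.5306 kg/s

1.5306


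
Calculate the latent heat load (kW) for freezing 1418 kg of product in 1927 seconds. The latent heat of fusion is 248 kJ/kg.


Q_lat = m * h_fg / t
Q_lat = 1418 * 248 / 1927
Q_lat = 182.49 kW

182.49


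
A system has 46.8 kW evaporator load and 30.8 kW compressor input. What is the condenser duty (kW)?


Q_cond = Q_evap + W
Q_cond = 46.8 + 30.8
Q_cond = 77.6 kW

77.6


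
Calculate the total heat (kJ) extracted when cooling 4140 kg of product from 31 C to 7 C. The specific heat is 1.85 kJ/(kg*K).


dT = 31 - (7) = 24 K
Q = m * cp * dT = 4140 * 1.85 * 24
Q = 183816 kJ

183816


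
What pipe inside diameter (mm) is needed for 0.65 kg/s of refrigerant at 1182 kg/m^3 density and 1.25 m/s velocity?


A = m_dot / (rho * v) = 0.65 / (1182 * 1.25) = 0.0004399323181 m^2
d = sqrt(4*A/pi) * 1000
d = 23.7 mm

23.7


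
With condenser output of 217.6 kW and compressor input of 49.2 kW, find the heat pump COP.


COP_hp = Q_cond / W
COP_hp = 217.6 / 49.2
COP_hp = 4.423

4.423


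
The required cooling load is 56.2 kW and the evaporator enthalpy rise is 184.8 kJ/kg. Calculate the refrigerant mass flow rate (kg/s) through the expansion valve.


m_dot = Q / dh
m_dot = 56.2 / 184.8
m_dot = 0.3041 kg/s

0.3041


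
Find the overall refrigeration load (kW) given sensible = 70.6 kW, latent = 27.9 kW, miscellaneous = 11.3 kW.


Q_total = Q_s + Q_l + Q_misc
Q_total = 70.6 + 27.9 + 11.3
Q_total = 109.8 kW

109.8


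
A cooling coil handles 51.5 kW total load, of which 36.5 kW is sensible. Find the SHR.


SHR = Q_sensible / Q_total
SHR = 36.5 / 51.5
SHR = 0.709

0.709


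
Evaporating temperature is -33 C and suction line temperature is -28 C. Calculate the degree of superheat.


Superheat = T_suction - T_evap
Superheat = -28 - (-33)
Superheat = 5 K

5


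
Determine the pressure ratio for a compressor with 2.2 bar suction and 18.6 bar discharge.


PR = P_high / P_low
PR = 18.6 / 2.2
PR = 8.455

8.455


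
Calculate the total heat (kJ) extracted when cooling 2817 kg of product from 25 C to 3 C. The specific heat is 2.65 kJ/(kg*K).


dT = 25 - (3) = 22 K
Q = m * cp * dT = 2817 * 2.65 * 22
Q = 164231 kJ

164231


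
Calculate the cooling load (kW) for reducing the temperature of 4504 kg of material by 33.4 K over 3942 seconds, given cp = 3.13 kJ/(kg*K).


Q = m * cp * dT / t
Q = 4504 * 3.13 * 33.4 / 3942
Q = 119.446 kW

119.446


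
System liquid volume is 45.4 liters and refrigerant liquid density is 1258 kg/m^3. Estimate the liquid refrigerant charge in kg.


Charge = V * rho / 1000
Charge = 45.4 * 1258 / 1000
Charge = 57.11 kg

57.11


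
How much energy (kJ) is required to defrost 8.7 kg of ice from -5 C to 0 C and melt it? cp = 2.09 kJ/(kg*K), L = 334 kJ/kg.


Sensible heat = cp * dT = 2.09 * 5 = 10.45 kJ/kg
Total per kg = 10.45 + 334 = 344.45 kJ/kg
Q = m * total = 8.7 * 344.45
Q = 2996.7 kJ

2996.7


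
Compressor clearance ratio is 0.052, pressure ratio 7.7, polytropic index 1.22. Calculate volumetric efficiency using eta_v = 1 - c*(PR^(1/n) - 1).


PR^(1/n) = 7.7^(1/1.22) = 5.32882848
eta_v = 1 - 0.052 * (5.32882848 - 1)
eta_v = 0.7749

0.7749


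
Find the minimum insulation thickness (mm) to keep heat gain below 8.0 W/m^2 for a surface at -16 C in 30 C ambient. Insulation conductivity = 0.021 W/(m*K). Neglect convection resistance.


dT = 30 - (-16) = 46 K
thickness = k * dT / q_max * 1000
thickness = 0.021 * 46 / 8.0 * 1000
thickness = 120.8 mm

120.8


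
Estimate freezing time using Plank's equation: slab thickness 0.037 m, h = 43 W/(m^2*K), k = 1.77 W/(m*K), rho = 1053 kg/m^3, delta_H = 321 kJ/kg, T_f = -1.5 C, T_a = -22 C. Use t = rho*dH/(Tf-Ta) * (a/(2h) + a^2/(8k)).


dT = -1.5 - (-22) = 20.5 K
term1 = a/(2h) = 0.037/(2*43) = 0.0004302325581
term2 = a^2/(8k) = 0.037^2/(8*1.77) = 0.00009668079096
t = rho*dH*1000/dT * (term1 + term2)
t = 1053*321*1000/20.5 * (0.0004302325581 + 0.00009668079096)
t = 8688 s

8688


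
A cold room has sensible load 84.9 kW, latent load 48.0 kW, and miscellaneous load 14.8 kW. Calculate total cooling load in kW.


Q_total = Q_s + Q_l + Q_misc
Q_total = 84.9 + 48.0 + 14.8
Q_total = 147.7 kW

147.7


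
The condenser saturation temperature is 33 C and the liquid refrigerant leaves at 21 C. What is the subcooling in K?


Subcooling = T_cond - T_liquid
Subcooling = 33 - 21
Subcooling = 12 K

12


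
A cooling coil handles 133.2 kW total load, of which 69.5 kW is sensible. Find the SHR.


SHR = Q_sensible / Q_total
SHR = 69.5 / 133.2
SHR = 0.522

0.522


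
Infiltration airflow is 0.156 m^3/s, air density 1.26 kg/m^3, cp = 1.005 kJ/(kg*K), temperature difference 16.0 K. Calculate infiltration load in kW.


Q = V_dot * rho * cp * dT
Q = 0.156 * 1.26 * 1.005 * 16.0
Q = 3.161 kW

3.161


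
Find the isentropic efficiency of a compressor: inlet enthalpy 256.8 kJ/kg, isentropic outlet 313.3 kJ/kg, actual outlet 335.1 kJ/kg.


dh_ideal = 313.3 - 256.8 = 56.5 kJ/kg
dh_actual = 335.1 - 256.8 = 78.3 kJ/kg
eta_s = dh_ideal / dh_actual = 56.5 / 78.3
eta_s = 0.7216

0.7216
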